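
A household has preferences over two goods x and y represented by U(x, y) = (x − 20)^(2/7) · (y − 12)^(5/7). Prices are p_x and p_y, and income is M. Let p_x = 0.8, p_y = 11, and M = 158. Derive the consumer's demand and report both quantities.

x* = 23.5714, y* = 12.6494

This is Cobb-Douglas in (x−20, y−12): tangency gives 2/7·p_y·(y−12) = 5/7·p_x·(x−20).
After buying the subsistence bundle (20, 12), a share 2/7 of the remaining income goes to x: x* = 20 + 2/7·(M − 20p_x − 12p_y)/p_x.
Discretionary income = 158 − 20·0.8 − 12·11 = 10; x* = 20 + 2/7·10/0.8 = 23.5714; y* = 12 + 5/7·10/11 = 12.6494.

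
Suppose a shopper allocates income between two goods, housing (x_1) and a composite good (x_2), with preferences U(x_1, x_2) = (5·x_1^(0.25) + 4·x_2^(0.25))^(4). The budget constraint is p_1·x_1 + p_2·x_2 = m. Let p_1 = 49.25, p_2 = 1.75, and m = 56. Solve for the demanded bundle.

x_1* = 0.3489, x_2* = 22.1809

MU_x_1 ∝ 5·x_1^(-0.75), MU_x_2 ∝ 4·x_2^(-0.75), so MRS = (5/4)·(x_2/x_1)^(0.75) = p_1/p_2.
Hence x_2/x_1 = ((4/5)·p_1/p_2)^(1/(0.75)), i.e. raised to the 4/3 power.
With the ratio pinned down, the budget gives x_1* = m/(p_1 + p_2·(x_2/x_1)) and x_2* = (x_2/x_1)·x_1*.
Numerically x_2/x_1 = 63.573711, so x_1* = 56/(49.25 + 1.75·63.573711) = 0.3489 and x_2* = 63.573711·0.3489 = 22.1809.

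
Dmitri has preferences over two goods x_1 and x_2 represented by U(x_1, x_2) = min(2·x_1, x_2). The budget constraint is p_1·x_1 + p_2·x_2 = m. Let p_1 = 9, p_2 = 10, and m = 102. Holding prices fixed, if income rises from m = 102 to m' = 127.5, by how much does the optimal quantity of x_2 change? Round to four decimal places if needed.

Demand: x_1*(p_1,p_2,m) = m/(p_1 + 2·p_2), x_2* = 2·m/(p_1 + 2·p_2).
Here 9 + 2·10 = 29, giving x_2* = 7.0345.
At m' = 127.5: x_2* = 8.7931. Change: 8.7931 − 7.0345 = 1.7586.

Δx_2* = 1.7586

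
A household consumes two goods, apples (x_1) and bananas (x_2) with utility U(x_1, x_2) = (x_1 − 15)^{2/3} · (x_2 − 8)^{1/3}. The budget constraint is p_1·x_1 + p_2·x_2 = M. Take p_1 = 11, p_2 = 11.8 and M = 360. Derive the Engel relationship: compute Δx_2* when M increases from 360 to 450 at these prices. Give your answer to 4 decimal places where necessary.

This is Cobb-Douglas in (x_1−15, x_2−8): tangency gives 2/3·p_2·(x_2−8) = 1/3·p_1·(x_1−15).
After buying the subsistence bundle (15, 8), a share 2/3 of the remaining income goes to x_1: x_1* = 15 + 2/3·(M − 15p_1 − 8p_2)/p_1.
Discretionary income = 360 − 15·11 − 8·11.8 = 100.6; x_2* = 8 + 1/3·100.6/11.8 = 10.8418.
At M' = 450: x_2* = 13.3842. Change: 13.3842 − 10.8418 = 2.5424.

Δx_2* = 2.5424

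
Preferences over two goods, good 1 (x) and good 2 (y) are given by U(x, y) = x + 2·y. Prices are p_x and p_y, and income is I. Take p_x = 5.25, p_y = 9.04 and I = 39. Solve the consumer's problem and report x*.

x* = 0

Linear utility — the consumer picks whichever good has higher MU/price: 1/5.25 = 0.1905 vs 2/9.04 = 0.2212.
y gives more utility per dollar, so spend all income on y: y* = I/p_y, x* = 0.
Numerically: x* = 0, y* = 4.3142.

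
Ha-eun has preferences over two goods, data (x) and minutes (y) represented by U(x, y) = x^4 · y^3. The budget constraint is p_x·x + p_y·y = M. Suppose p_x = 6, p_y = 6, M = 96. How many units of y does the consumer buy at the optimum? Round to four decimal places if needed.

y* = 6.8571

Tangency: MRS = (4/3)·y/x = p_x/p_y.
So 4·p_y·y = 3·p_x·x; combined with the budget, a share 4/7 of income goes to x.
Demand: x*(p_x,p_y,M) = 4/7·M/p_x and y* = 3/7·M/p_y.
At p_x=6, p_y=6, M=96: y* = 3/7·96/6 = 6.8571.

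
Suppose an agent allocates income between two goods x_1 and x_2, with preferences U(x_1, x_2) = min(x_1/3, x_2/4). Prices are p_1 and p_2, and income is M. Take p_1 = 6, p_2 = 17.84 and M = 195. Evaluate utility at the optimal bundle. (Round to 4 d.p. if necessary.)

With perfect complements, no substitution: consume in ratio x_1:x_2 = 3:4.
Budget: p_1·x_1 + p_2·(4/3)·x_1 = M, so (3·p_1 + 4·p_2)·x_1 = 3·M.
Demand: x_1*(p_1,p_2,M) = 3·M/(3·p_1 + 4·p_2), x_2* = 4·M/(3·p_1 + 4·p_2).
Here 3·6 + 4·17.84 = 89.36, giving x_1* = 6.5466 and x_2* = 8.7287.
Utility at the optimum: U(6.5466, 8.7287) = 2.1822.

V = 2.1822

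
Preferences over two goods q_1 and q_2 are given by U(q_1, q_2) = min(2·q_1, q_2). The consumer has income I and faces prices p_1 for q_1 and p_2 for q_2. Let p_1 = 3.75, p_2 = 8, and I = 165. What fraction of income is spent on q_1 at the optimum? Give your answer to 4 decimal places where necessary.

Leontief preferences: the optimum is at the kink where q_1/1 = q_2/2, i.e. q_2 = 2·q_1.
Budget: p_1·q_1 + p_2·2·q_1 = I, so (p_1 + 2·p_2)·q_1 = I.
Demand: q_1*(p_1,p_2,I) = I/(p_1 + 2·p_2), q_2* = 2·I/(p_1 + 2·p_2).
Here 3.75 + 2·8 = 19.75, giving q_1* = 8.3544 and q_2* = 16.7089.
Expenditure on q_1: 3.75·8.3544 = 31.3291; share = 0.1899.

share on q_1 = 0.1899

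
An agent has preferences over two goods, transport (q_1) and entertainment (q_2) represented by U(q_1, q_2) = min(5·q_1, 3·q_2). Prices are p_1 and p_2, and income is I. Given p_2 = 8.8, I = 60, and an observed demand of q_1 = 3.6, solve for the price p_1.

p_1 = 2

With perfect complements, no substitution: consume in ratio q_1:q_2 = 3:5.
Budget: p_1·q_1 + p_2·(5/3)·q_1 = I, so (3·p_1 + 5·p_2)·q_1 = 3·I.
Demand: q_1*(p_1,p_2,I) = 3·I/(3·p_1 + 5·p_2), q_2* = 5·I/(3·p_1 + 5·p_2).
Set q_1* = 3.6 in the demand function and solve for p_1: p_1 = 2.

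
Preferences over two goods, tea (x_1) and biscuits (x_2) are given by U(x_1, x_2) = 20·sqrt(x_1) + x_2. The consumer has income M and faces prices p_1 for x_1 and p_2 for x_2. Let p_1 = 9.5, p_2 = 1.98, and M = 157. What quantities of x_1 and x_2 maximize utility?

x_1* = 4.3439, x_2* = 58.4508

Utility is quasi-linear in x_2; the FOC for x_1 is 10/√x_1 = p_1/p_2.
Thus x_1* = (10·p_2/p_1)² — independent of M — with the rest of income spent on x_2.
Plugging in: x_1* = (10·1.98/9.5)² = 4.3439, x_2* = 58.4508.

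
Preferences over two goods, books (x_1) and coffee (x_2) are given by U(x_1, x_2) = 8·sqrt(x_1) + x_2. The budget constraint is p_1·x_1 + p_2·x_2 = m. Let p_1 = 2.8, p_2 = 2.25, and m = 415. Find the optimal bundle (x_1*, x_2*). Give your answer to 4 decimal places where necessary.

MU_x_1 = 4/√x_1, MU_x_2 = 1. Tangency: 4/√x_1 = p_1/p_2.
Solve: √x_1 = 4·p_2/p_1, so x_1*(p_1,p_2) = (4·p_2/p_1)², and x_2* = (m − p_1·x_1*)/p_2.
Plugging in: x_1* = (4·2.25/2.8)² = 10.3316, x_2* = 171.5873.

x_1* = 10.3316, x_2* = 171.5873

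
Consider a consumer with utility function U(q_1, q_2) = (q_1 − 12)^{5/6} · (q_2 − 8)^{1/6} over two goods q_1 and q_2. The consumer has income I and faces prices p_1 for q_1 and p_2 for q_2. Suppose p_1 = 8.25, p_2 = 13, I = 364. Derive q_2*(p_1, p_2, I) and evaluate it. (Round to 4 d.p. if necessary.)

After buying the subsistence bundle (12, 8), a share 5/6 of the remaining income goes to q_1: q_1* = 12 + 5/6·(I − 12p_1 − 8p_2)/p_1.
Discretionary income = 364 − 12·8.25 − 8·13 = 161; q_2* = 8 + 1/6·161/13 = 10.0641.

q_2* = 10.0641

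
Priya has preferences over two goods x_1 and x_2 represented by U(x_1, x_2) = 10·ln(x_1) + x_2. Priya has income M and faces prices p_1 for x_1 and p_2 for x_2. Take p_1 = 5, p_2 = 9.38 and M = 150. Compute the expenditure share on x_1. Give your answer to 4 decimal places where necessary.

share on x_1 = 0.6253

So x_1*(p_1,p_2) = 10·p_2/p_1, independent of income; and x_2* = (M − 10·p_2)/p_2.
At the given prices: x_1* = 10·9.38/5 = 18.76, and x_2* = 5.9915.
Expenditure on x_1: 5·18.76 = 93.8; share = 0.6253.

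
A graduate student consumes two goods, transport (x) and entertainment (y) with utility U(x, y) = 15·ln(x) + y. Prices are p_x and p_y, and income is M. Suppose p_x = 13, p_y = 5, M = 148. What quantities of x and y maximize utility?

So x*(p_x,p_y) = 15·p_y/p_x, independent of income; and y* = (M − 15·p_y)/p_y.
At the given prices: x* = 15·5/13 = 5.7692, and y* = 14.6.

x* = 5.7692, y* = 14.6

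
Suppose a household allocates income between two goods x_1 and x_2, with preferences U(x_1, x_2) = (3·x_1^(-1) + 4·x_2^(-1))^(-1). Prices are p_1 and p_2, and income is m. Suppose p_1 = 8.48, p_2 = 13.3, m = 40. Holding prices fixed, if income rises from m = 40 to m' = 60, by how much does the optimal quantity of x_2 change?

Δx_2* = 0.889

MU_x_1 ∝ 3·x_1^(-2), MU_x_2 ∝ 4·x_2^(-2), so MRS = (3/4)·(x_2/x_1)^(2) = p_1/p_2.
Hence x_2/x_1 = ((4/3)·p_1/p_2)^(1/(2)), i.e. raised to the 0.5 power.
Substitute x_2 = (x_2/x_1)·x_1 into the budget: x_1* = m/(p_1 + p_2·(x_2/x_1)).
Numerically x_2/x_1 = 0.922022, so x_1* = 40/(8.48 + 13.3·0.922022) = 1.9284 and x_2* = 0.922022·1.9284 = 1.778.
At m' = 60: x_2* = 2.667. Change: 2.667 − 1.778 = 0.889.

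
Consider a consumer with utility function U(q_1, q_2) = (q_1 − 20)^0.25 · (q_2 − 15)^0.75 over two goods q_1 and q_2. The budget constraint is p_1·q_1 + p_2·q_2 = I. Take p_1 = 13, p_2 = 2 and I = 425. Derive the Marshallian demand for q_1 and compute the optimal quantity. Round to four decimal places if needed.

MRS = (1/3)·(q_2−15)/(q_1−20). Tangency with p_1/p_2 gives q_2−15 = 3·(p_1/p_2)·(q_1−20).
Substituting into the budget: q_1* = 20 + 0.25·(I − 20·p_1 − 15·p_2)/p_1, and q_2* = 15 + 0.75·(…)/p_2.
Discretionary income = 425 − 20·13 − 15·2 = 135; q_1* = 20 + 0.25·135/13 = 22.5962.

q_1* = 22.5962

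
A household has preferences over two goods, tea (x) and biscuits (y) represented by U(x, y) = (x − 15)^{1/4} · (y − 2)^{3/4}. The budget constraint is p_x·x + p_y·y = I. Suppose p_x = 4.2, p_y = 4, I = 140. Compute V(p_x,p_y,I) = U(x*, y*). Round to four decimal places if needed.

This is Cobb-Douglas in (x−15, y−2): tangency gives 0.25·p_y·(y−2) = 0.75·p_x·(x−15).
Substituting into the budget: x* = 15 + 0.25·(I − 15·p_x − 2·p_y)/p_x, and y* = 2 + 0.75·(…)/p_y.
Discretionary income = 140 − 15·4.2 − 2·4 = 69; x* = 15 + 0.25·69/4.2 = 19.1071; y* = 2 + 0.75·69/4 = 14.9375.
Utility at the optimum: U(19.1071, 14.9375) = 9.7112.

V = 9.7112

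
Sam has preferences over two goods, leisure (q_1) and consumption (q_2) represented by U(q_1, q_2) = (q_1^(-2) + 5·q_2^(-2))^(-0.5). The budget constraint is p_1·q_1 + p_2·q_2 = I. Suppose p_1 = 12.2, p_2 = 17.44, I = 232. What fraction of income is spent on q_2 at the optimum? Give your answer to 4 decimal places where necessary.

share on q_2 = 0.6845

MU_q_1 ∝ q_1^(-3), MU_q_2 ∝ 5·q_2^(-3), so MRS = (1/5)·(q_2/q_1)^(3) = p_1/p_2.
Solve for the ratio: q_2/q_1 = [5·p_1/p_2]^(1/3).
Substitute q_2 = (q_2/q_1)·q_1 into the budget: q_1* = I/(p_1 + p_2·(q_2/q_1)).
Numerically q_2/q_1 = 1.517963, so q_1* = 232/(12.2 + 17.44·1.517963) = 5.999 and q_2* = 1.517963·5.999 = 9.1062.
Expenditure on q_2: 17.44·9.1062 = 158.8125; share = 0.6845.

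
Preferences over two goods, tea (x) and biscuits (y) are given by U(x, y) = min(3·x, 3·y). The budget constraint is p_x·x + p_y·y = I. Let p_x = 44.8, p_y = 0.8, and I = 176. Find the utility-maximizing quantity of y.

Demand: x*(p_x,p_y,I) = 3·I/(3·p_x + 3·p_y), y* = 3·I/(3·p_x + 3·p_y).
Here 3·44.8 + 3·0.8 = 136.8, giving y* = 3.8596.

y* = 3.8596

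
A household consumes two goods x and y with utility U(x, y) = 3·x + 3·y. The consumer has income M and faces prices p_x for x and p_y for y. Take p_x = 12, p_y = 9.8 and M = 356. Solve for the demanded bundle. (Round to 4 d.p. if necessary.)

x* = 0, y* = 36.3265

Linear utility — the consumer picks whichever good has higher MU/price: 3/12 = 0.25 vs 3/9.8 = 0.3061.
y gives more utility per dollar, so spend all income on y: y* = M/p_y, x* = 0.
Numerically: x* = 0, y* = 36.3265.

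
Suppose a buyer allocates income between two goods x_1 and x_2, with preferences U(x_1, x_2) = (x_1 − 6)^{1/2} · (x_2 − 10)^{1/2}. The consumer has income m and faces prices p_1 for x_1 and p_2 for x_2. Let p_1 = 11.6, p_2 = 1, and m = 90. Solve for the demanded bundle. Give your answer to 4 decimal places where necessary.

MRS = (x_2−10)/(x_1−6). Tangency with p_1/p_2 gives x_2−10 = (p_1/p_2)·(x_1−6).
After buying the subsistence bundle (6, 10), a share 0.5 of the remaining income goes to x_1: x_1* = 6 + 0.5·(m − 6p_1 − 10p_2)/p_1.
Discretionary income = 90 − 6·11.6 − 10·1 = 10.4; x_1* = 6 + 0.5·10.4/11.6 = 6.4483; x_2* = 10 + 0.5·10.4/1 = 15.2.

x_1* = 6.4483, x_2* = 15.2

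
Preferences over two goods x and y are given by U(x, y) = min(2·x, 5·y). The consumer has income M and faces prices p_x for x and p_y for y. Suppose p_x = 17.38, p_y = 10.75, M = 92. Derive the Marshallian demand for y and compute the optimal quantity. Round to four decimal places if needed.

y* = 1.6974

With perfect complements, no substitution: consume in ratio x:y = 5:2.
Budget: p_x·x + p_y·(2/5)·x = M, so (5·p_x + 2·p_y)·x = 5·M.
Demand: x*(p_x,p_y,M) = 5·M/(5·p_x + 2·p_y), y* = 2·M/(5·p_x + 2·p_y).
Here 5·17.38 + 2·10.75 = 108.4, giving y* = 1.6974.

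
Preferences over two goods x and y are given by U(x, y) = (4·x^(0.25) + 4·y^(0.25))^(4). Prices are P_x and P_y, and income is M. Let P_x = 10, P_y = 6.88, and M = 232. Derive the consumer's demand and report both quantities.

MRS = MU_x/MU_y = (y/x)^(0.75). Set equal to P_x/P_y.
Solve for the ratio: y/x = [P_x/P_y]^(4/3).
With the ratio pinned down, the budget gives x* = M/(P_x + P_y·(y/x)) and y* = (y/x)·x*.
Numerically y/x = 1.646451, so x* = 232/(10 + 6.88·1.646451) = 10.8779 and y* = 1.646451·10.8779 = 17.91.

x* = 10.8779, y* = 17.91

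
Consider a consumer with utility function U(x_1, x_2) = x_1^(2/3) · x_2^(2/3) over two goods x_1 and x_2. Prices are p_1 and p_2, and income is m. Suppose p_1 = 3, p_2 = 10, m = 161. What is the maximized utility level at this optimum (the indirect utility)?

V = 36.0009

Tangency: MRS = x_2/x_1 = p_1/p_2.
So 2/3·p_2·x_2 = 2/3·p_1·x_1; combined with the budget, a share 0.5 of income goes to x_1.
Demand: x_1*(p_1,p_2,m) = 0.5·m/p_1 and x_2* = 0.5·m/p_2.
At p_1=3, p_2=10, m=161: x_1* = 0.5·161/3 = 26.8333, x_2* = 8.05.
Utility at the optimum: U(26.8333, 8.05) = 36.0009.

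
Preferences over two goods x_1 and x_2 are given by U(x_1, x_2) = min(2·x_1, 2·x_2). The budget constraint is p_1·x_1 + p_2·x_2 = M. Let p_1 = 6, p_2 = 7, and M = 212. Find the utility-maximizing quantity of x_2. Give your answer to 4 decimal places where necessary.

x_2* = 16.3077

Leontief preferences: the optimum is at the kink where x_1/2 = x_2/2, i.e. x_2 = x_1.
Budget: p_1·x_1 + p_2·x_1 = M, so (2·p_1 + 2·p_2)·x_1 = 2·M.
Demand: x_1*(p_1,p_2,M) = 2·M/(2·p_1 + 2·p_2), x_2* = 2·M/(2·p_1 + 2·p_2).
Here 2·6 + 2·7 = 26, giving x_2* = 16.3077.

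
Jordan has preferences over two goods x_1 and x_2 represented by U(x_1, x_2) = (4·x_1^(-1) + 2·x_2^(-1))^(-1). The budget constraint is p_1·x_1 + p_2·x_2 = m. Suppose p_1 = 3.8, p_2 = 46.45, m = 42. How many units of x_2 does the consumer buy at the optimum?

From the CES first-order condition, 2·(x_2/x_1)^(2) = p_1/p_2.
Solve for the ratio: x_2/x_1 = [(1/2)·p_1/p_2]^(0.5).
Substitute x_2 = (x_2/x_1)·x_1 into the budget: x_1* = m/(p_1 + p_2·(x_2/x_1)).
Numerically x_2/x_1 = 0.202248, so x_1* = 42/(3.8 + 46.45·0.202248) = 3.1832 and x_2* = 0.202248·3.1832 = 0.6438.

x_2* = 0.6438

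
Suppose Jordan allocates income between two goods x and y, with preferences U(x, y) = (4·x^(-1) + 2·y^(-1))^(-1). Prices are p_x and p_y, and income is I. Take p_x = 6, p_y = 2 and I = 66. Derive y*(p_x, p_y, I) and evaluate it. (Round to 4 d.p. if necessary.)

y* = 9.5666

MU_x ∝ 4·x^(-2), MU_y ∝ 2·y^(-2), so MRS = 2·(y/x)^(2) = p_x/p_y.
Hence y/x = ((1/2)·p_x/p_y)^(1/(2)), i.e. raised to the 0.5 power.
Substitute y = (y/x)·x into the budget: x* = I/(p_x + p_y·(y/x)).
Numerically y/x = 1.224745, so x* = 66/(6 + 2·1.224745) = 7.8111 and y* = 1.224745·7.8111 = 9.5666.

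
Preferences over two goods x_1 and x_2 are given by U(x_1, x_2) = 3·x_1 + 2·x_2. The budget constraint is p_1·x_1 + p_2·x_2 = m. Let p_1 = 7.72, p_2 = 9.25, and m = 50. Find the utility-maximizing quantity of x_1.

x_1* = 6.4767

Perfect substitutes: compare marginal utility per dollar. 3/p_1 vs 2/p_2 → 0.3886 vs 0.2162.
x_1 gives more utility per dollar, so spend all income on x_1: x_1* = m/p_1, x_2* = 0.
Numerically: x_1* = 6.4767, x_2* = 0.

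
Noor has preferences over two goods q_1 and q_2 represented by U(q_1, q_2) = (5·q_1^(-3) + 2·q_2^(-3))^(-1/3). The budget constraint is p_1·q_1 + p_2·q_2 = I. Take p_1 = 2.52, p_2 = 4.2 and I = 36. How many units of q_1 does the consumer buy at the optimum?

Substitute q_2 = (q_2/q_1)·q_1 into the budget: q_1* = I/(p_1 + p_2·(q_2/q_1)).
Numerically q_2/q_1 = 0.699927, so q_1* = 36/(2.52 + 4.2·0.699927) = 6.5938.

q_1* = 6.5938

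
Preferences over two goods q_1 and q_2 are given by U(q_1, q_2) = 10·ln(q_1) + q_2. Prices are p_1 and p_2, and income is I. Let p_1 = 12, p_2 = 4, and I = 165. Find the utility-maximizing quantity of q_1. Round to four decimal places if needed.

q_1* = 3.3333

At the given prices: q_1* = 10·4/12 = 3.3333.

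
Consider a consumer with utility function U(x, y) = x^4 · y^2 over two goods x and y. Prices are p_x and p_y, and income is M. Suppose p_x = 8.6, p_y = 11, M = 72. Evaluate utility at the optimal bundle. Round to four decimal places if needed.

V = 4619.6413

The MRS is 2·y/x. Set MRS = p_x/p_y.
Rearranging, p_y·y = (1/2)·p_x·x. Substituting into the budget gives p_x·x·(1 + (1/2)) = M.
Demand: x*(p_x,p_y,M) = 2/3·M/p_x and y* = 1/3·M/p_y.
At p_x=8.6, p_y=11, M=72: x* = 2/3·72/8.6 = 5.5814, y* = 2.1818.
Utility at the optimum: U(5.5814, 2.1818) = 4619.6413.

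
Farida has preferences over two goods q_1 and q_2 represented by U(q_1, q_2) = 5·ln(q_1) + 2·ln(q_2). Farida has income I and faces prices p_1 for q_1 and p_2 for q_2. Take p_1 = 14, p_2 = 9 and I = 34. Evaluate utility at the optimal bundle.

Tangency: MRS = (5/2)·q_2/q_1 = p_1/p_2.
So 5·p_2·q_2 = 2·p_1·q_1; combined with the budget, a share 5/7 of income goes to q_1.
Demand: q_1*(p_1,p_2,I) = 5/7·I/p_1 and q_2* = 2/7·I/p_2.
At p_1=14, p_2=9, I=34: q_1* = 5/7·34/14 = 1.7347, q_2* = 1.0794.
Utility at the optimum: U(1.7347, 1.0794) = 2.9069.

V = 2.9069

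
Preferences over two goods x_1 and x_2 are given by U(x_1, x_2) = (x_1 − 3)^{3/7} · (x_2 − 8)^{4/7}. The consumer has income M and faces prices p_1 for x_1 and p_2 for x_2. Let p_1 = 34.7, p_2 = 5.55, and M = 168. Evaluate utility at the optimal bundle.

Let x_1' = x_1−3, x_2' = x_2−8. MRS = (3/4)·x_2'/x_1' = p_1/p_2.
Substituting into the budget: x_1* = 3 + 3/7·(M − 3·p_1 − 8·p_2)/p_1, and x_2* = 8 + 4/7·(…)/p_2.
Discretionary income = 168 − 3·34.7 − 8·5.55 = 19.5; x_1* = 3 + 3/7·19.5/34.7 = 3.2408; x_2* = 8 + 4/7·19.5/5.55 = 10.0077.
Utility at the optimum: U(3.2408, 10.0077) = 0.8091.

V = 0.8091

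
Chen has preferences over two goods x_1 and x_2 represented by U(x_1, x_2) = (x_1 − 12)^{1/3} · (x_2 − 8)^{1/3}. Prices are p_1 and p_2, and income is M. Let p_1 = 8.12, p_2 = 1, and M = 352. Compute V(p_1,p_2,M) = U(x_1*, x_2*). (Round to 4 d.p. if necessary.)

Substituting into the budget: x_1* = 12 + 0.5·(M − 12·p_1 − 8·p_2)/p_1, and x_2* = 8 + 0.5·(…)/p_2.
Discretionary income = 352 − 12·8.12 − 8·1 = 246.56; x_1* = 12 + 0.5·246.56/8.12 = 27.1823; x_2* = 8 + 0.5·246.56/1 = 131.28.
Utility at the optimum: U(27.1823, 131.28) = 12.3238.

V = 12.3238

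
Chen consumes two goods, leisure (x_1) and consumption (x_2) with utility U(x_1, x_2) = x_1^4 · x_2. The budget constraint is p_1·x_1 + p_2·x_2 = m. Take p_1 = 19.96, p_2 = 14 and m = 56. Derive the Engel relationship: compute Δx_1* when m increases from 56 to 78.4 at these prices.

Δx_1* = 0.8978

The MRS is 4·x_2/x_1. Set MRS = p_1/p_2.
Rearranging, p_2·x_2 = (1/4)·p_1·x_1. Substituting into the budget gives p_1·x_1·(1 + (1/4)) = m.
Demand: x_1*(p_1,p_2,m) = 0.8·m/p_1 and x_2* = 0.2·m/p_2.
At p_1=19.96, p_2=14, m=56: x_1* = 0.8·56/19.96 = 2.2445.
At m' = 78.4: x_1* = 3.1423. Change: 3.1423 − 2.2445 = 0.8978.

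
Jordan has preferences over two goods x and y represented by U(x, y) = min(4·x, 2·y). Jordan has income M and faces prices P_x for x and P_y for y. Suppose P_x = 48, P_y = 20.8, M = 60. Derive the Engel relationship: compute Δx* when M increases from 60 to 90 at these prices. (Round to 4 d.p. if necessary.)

With perfect complements, no substitution: consume in ratio x:y = 2:4.
Budget: P_x·x + P_y·2·x = M, so (2·P_x + 4·P_y)·x = 2·M.
Demand: x*(P_x,P_y,M) = 2·M/(2·P_x + 4·P_y), y* = 4·M/(2·P_x + 4·P_y).
Here 2·48 + 4·20.8 = 179.2, giving x* = 0.6696.
At M' = 90: x* = 1.0045. Change: 1.0045 − 0.6696 = 0.3348.

Δx* = 0.3348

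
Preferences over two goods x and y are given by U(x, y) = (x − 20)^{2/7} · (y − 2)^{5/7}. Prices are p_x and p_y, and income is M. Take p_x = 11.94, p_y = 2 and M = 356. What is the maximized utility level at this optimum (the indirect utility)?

V = 18.676

MRS = (2/5)·(y−2)/(x−20). Tangency with p_x/p_y gives y−2 = (5/2)·(p_x/p_y)·(x−20).
Substituting into the budget: x* = 20 + 2/7·(M − 20·p_x − 2·p_y)/p_x, and y* = 2 + 5/7·(…)/p_y.
Discretionary income = 356 − 20·11.94 − 2·2 = 113.2; x* = 20 + 2/7·113.2/11.94 = 22.7088; y* = 2 + 5/7·113.2/2 = 42.4286.
Utility at the optimum: U(22.7088, 42.4286) = 18.676.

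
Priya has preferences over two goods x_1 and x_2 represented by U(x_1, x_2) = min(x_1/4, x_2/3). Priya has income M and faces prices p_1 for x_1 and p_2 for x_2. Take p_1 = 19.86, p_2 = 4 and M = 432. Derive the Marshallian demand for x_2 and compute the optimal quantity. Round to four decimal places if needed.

x_2* = 14.1732

With perfect complements, no substitution: consume in ratio x_1:x_2 = 4:3.
Budget: p_1·x_1 + p_2·(3/4)·x_1 = M, so (4·p_1 + 3·p_2)·x_1 = 4·M.
Demand: x_1*(p_1,p_2,M) = 4·M/(4·p_1 + 3·p_2), x_2* = 3·M/(4·p_1 + 3·p_2).
Here 4·19.86 + 3·4 = 91.44, giving x_2* = 14.1732.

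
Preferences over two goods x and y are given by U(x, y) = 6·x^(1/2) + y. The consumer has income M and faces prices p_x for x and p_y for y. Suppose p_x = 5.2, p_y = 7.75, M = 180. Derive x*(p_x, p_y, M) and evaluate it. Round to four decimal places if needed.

Solve: √x = 3·p_y/p_x, so x*(p_x,p_y) = (3·p_y/p_x)², and y* = (M − p_x·x*)/p_y.
Plugging in: x* = (3·7.75/5.2)² = 19.9912.

x* = 19.9912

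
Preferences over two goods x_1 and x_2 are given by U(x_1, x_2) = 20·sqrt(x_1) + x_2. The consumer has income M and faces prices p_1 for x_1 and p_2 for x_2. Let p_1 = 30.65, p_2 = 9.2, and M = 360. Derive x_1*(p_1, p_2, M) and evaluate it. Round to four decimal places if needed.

Set MRS = p_1/p_2: 10·x_1^(−1/2) = p_1/p_2.
Thus x_1* = (10·p_2/p_1)² — independent of M — with the rest of income spent on x_2.
Plugging in: x_1* = (10·9.2/30.65)² = 9.0098.

x_1* = 9.0098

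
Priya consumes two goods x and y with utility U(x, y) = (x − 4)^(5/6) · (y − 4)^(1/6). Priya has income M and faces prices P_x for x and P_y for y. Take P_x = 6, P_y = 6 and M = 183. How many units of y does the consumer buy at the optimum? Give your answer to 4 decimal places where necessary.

This is Cobb-Douglas in (x−4, y−4): tangency gives 5/6·P_y·(y−4) = 1/6·P_x·(x−4).
Substituting into the budget: x* = 4 + 5/6·(M − 4·P_x − 4·P_y)/P_x, and y* = 4 + 1/6·(…)/P_y.
Discretionary income = 183 − 4·6 − 4·6 = 135; y* = 4 + 1/6·135/6 = 7.75.

y* = 7.75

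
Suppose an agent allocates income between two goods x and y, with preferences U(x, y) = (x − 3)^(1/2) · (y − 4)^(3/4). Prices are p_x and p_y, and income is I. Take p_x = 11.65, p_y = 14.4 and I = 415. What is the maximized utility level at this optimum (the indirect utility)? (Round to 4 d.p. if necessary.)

V = 23.35

Let x' = x−3, y' = y−4. MRS = (2/3)·y'/x' = p_x/p_y.
After buying the subsistence bundle (3, 4), a share 0.4 of the remaining income goes to x: x* = 3 + 0.4·(I − 3p_x − 4p_y)/p_x.
Discretionary income = 415 − 3·11.65 − 4·14.4 = 322.45; x* = 3 + 0.4·322.45/11.65 = 14.0712; y* = 4 + 0.6·322.45/14.4 = 17.4354.
Utility at the optimum: U(14.0712, 17.4354) = 23.35.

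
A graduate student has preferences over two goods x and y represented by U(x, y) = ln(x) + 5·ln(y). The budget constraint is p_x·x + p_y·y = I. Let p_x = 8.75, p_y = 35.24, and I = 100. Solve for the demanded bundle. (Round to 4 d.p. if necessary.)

x* = 1.9048, y* = 2.3647

MU_x/MU_y = (y)/(5·x); tangency sets this equal to p_x/p_y.
Rearranging, p_y·y = 5·p_x·x. Substituting into the budget gives p_x·x·(1 + 5) = I.
Demand: x*(p_x,p_y,I) = 1/6·I/p_x and y* = 5/6·I/p_y.
At p_x=8.75, p_y=35.24, I=100: x* = 1/6·100/8.75 = 1.9048, y* = 2.3647.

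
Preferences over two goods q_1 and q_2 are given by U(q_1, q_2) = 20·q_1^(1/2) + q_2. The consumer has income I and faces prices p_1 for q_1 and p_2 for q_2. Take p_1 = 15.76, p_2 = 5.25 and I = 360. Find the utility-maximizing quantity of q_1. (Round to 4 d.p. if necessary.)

Utility is quasi-linear in q_2; the FOC for q_1 is 10/√q_1 = p_1/p_2.
Thus q_1* = (10·p_2/p_1)² — independent of I — with the rest of income spent on q_2.
Plugging in: q_1* = (10·5.25/15.76)² = 11.097.

q_1* = 11.097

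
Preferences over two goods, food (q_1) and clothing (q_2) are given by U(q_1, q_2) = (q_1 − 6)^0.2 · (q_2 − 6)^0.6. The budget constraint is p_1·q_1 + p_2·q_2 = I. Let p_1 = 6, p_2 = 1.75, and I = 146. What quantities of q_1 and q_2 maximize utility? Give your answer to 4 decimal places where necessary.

q_1* = 10.1458, q_2* = 48.6429

Let q_1' = q_1−6, q_2' = q_2−6. MRS = (1/3)·q_2'/q_1' = p_1/p_2.
Substituting into the budget: q_1* = 6 + 0.25·(I − 6·p_1 − 6·p_2)/p_1, and q_2* = 6 + 0.75·(…)/p_2.
Discretionary income = 146 − 6·6 − 6·1.75 = 99.5; q_1* = 6 + 0.25·99.5/6 = 10.1458; q_2* = 6 + 0.75·99.5/1.75 = 48.6429.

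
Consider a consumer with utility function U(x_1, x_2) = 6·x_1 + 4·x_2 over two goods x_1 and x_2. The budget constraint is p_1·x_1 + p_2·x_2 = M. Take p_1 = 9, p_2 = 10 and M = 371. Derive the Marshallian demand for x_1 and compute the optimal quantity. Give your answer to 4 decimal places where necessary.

x_1 gives more utility per dollar, so spend all income on x_1: x_1* = M/p_1, x_2* = 0.
Numerically: x_1* = 41.2222, x_2* = 0.

x_1* = 41.2222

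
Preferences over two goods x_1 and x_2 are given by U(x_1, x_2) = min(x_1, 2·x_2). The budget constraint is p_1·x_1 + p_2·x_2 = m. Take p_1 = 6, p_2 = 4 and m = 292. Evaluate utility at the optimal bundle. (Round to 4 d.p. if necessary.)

V = 36.5

With perfect complements, no substitution: consume in ratio x_1:x_2 = 2:1.
Budget: p_1·x_1 + p_2·(1/2)·x_1 = m, so (2·p_1 + p_2)·x_1 = 2·m.
Demand: x_1*(p_1,p_2,m) = 2·m/(2·p_1 + p_2), x_2* = m/(2·p_1 + p_2).
Here 2·6 + 4 = 16, giving x_1* = 36.5 and x_2* = 18.25.
Utility at the optimum: U(36.5, 18.25) = 36.5.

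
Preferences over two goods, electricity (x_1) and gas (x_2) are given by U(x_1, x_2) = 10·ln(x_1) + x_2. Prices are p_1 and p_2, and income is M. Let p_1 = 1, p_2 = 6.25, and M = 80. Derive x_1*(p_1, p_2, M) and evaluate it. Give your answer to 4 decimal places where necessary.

Set MRS = p_1/p_2: (10/x_1)/1 = p_1/p_2.
So x_1*(p_1,p_2) = 10·p_2/p_1, independent of income; and x_2* = (M − 10·p_2)/p_2.
At the given prices: x_1* = 10·6.25/1 = 62.5.

x_1* = 62.5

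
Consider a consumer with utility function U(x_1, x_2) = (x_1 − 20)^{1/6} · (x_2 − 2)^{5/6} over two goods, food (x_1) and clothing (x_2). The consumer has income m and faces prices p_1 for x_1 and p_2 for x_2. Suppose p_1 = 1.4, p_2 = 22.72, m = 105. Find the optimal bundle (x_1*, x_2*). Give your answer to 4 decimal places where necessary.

Let x_1' = x_1−20, x_2' = x_2−2. MRS = (1/5)·x_2'/x_1' = p_1/p_2.
Substituting into the budget: x_1* = 20 + 1/6·(m − 20·p_1 − 2·p_2)/p_1, and x_2* = 2 + 5/6·(…)/p_2.
Discretionary income = 105 − 20·1.4 − 2·22.72 = 31.56; x_1* = 20 + 1/6·31.56/1.4 = 23.7571; x_2* = 2 + 5/6·31.56/22.72 = 3.1576.

x_1* = 23.7571, x_2* = 3.1576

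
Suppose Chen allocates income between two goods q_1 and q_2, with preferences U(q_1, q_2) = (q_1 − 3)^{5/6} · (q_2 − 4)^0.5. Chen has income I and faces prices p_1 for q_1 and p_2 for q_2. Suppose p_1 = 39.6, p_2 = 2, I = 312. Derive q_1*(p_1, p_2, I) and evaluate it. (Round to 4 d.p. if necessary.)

q_1* = 5.923

This is Cobb-Douglas in (q_1−3, q_2−4): tangency gives 5/6·p_2·(q_2−4) = 0.5·p_1·(q_1−3).
Substituting into the budget: q_1* = 3 + 0.625·(I − 3·p_1 − 4·p_2)/p_1, and q_2* = 4 + 0.375·(…)/p_2.
Discretionary income = 312 − 3·39.6 − 4·2 = 185.2; q_1* = 3 + 0.625·185.2/39.6 = 5.923.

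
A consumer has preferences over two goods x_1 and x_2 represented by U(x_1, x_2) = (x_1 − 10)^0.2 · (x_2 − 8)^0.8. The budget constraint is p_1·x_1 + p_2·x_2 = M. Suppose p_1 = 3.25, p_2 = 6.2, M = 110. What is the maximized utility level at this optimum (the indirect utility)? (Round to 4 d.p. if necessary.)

Let x_1' = x_1−10, x_2' = x_2−8. MRS = (1/4)·x_2'/x_1' = p_1/p_2.
Substituting into the budget: x_1* = 10 + 0.2·(M − 10·p_1 − 8·p_2)/p_1, and x_2* = 8 + 0.8·(…)/p_2.
Discretionary income = 110 − 10·3.25 − 8·6.2 = 27.9; x_1* = 10 + 0.2·27.9/3.25 = 11.7169; x_2* = 8 + 0.8·27.9/6.2 = 11.6.
Utility at the optimum: U(11.7169, 11.6) = 3.1045.

V = 3.1045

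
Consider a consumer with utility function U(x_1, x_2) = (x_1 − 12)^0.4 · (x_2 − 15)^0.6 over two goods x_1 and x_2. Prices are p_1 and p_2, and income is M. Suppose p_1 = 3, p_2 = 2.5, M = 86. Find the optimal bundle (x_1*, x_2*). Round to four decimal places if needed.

Let x_1' = x_1−12, x_2' = x_2−15. MRS = (2/3)·x_2'/x_1' = p_1/p_2.
After buying the subsistence bundle (12, 15), a share 0.4 of the remaining income goes to x_1: x_1* = 12 + 0.4·(M − 12p_1 − 15p_2)/p_1.
Discretionary income = 86 − 12·3 − 15·2.5 = 12.5; x_1* = 12 + 0.4·12.5/3 = 13.6667; x_2* = 15 + 0.6·12.5/2.5 = 18.

x_1* = 13.6667, x_2* = 18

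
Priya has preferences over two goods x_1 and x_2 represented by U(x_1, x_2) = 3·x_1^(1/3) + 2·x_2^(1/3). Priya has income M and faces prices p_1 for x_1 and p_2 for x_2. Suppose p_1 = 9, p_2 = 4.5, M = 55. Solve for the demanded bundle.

MRS = MU_x_1/MU_x_2 = (3/2)·(x_2/x_1)^(2/3). Set equal to p_1/p_2.
Solve for the ratio: x_2/x_1 = [(2/3)·p_1/p_2]^(1.5).
Substitute x_2 = (x_2/x_1)·x_1 into the budget: x_1* = M/(p_1 + p_2·(x_2/x_1)).
Numerically x_2/x_1 = 1.539601, so x_1* = 55/(9 + 4.5·1.539601) = 3.453 and x_2* = 1.539601·3.453 = 5.3162.

x_1* = 3.453, x_2* = 5.3162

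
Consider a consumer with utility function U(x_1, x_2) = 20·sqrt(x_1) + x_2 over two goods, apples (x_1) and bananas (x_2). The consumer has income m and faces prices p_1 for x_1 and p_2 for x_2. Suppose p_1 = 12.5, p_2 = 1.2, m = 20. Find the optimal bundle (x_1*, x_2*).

x_1* = 0.9216, x_2* = 7.0667

Utility is quasi-linear in x_2; the FOC for x_1 is 10/√x_1 = p_1/p_2.
Solve: √x_1 = 10·p_2/p_1, so x_1*(p_1,p_2) = (10·p_2/p_1)², and x_2* = (m − p_1·x_1*)/p_2.
Plugging in: x_1* = (10·1.2/12.5)² = 0.9216, x_2* = 7.0667.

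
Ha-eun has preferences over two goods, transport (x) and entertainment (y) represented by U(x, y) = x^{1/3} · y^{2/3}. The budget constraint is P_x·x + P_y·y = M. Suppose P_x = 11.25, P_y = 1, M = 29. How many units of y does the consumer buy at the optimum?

The MRS is (1/2)·y/x. Set MRS = P_x/P_y.
Rearranging, P_y·y = 2·P_x·x. Substituting into the budget gives P_x·x·(1 + 2) = M.
Demand: x*(P_x,P_y,M) = 1/3·M/P_x and y* = 2/3·M/P_y.
At P_x=11.25, P_y=1, M=29: y* = 2/3·29/1 = 19.3333.

y* = 19.3333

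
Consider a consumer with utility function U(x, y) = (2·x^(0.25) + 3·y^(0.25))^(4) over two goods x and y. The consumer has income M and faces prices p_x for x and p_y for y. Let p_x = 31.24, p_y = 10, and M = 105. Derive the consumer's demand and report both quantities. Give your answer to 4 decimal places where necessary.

MU_x ∝ 2·x^(-0.75), MU_y ∝ 3·y^(-0.75), so MRS = (2/3)·(y/x)^(0.75) = p_x/p_y.
Solve for the ratio: y/x = [(3/2)·p_x/p_y]^(4/3).
With the ratio pinned down, the budget gives x* = M/(p_x + p_y·(y/x)) and y* = (y/x)·x*.
Numerically y/x = 7.84157, so x* = 105/(31.24 + 10·7.84157) = 0.9575 and y* = 7.84157·0.9575 = 7.5086.

x* = 0.9575, y* = 7.5086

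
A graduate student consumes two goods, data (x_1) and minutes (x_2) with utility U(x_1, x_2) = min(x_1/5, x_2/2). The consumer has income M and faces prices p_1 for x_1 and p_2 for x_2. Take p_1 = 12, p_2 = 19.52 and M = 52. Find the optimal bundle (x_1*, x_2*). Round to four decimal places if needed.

Demand: x_1*(p_1,p_2,M) = 5·M/(5·p_1 + 2·p_2), x_2* = 2·M/(5·p_1 + 2·p_2).
Here 5·12 + 2·19.52 = 99.04, giving x_1* = 2.6252 and x_2* = 1.0501.

x_1* = 2.6252, x_2* = 1.0501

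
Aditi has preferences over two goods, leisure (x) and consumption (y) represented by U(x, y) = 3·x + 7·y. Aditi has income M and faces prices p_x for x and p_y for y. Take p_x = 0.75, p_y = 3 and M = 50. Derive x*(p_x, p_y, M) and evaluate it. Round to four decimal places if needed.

x gives more utility per dollar, so spend all income on x: x* = M/p_x, y* = 0.
Numerically: x* = 66.6667, y* = 0.

x* = 66.6667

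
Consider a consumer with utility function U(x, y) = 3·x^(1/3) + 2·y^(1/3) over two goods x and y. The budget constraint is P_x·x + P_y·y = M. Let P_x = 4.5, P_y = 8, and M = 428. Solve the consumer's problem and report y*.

y* = 15.5095

MRS = MU_x/MU_y = (3/2)·(y/x)^(2/3). Set equal to P_x/P_y.
Solve for the ratio: y/x = [(2/3)·P_x/P_y]^(1.5).
With the ratio pinned down, the budget gives x* = M/(P_x + P_y·(y/x)) and y* = (y/x)·x*.
Numerically y/x = 0.22964, so x* = 428/(4.5 + 8·0.22964) = 67.5386 and y* = 0.22964·67.5386 = 15.5095.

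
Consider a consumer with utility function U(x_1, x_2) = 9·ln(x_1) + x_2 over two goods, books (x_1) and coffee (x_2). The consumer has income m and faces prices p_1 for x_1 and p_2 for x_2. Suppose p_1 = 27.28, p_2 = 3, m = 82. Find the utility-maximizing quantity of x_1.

So x_1*(p_1,p_2) = 9·p_2/p_1, independent of income; and x_2* = (m − 9·p_2)/p_2.
At the given prices: x_1* = 9·3/27.28 = 0.9897.

x_1* = 0.9897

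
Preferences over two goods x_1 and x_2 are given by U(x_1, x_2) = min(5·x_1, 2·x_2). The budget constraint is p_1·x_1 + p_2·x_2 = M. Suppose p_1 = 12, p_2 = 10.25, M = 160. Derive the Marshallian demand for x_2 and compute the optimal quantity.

Leontief preferences: the optimum is at the kink where x_1/2 = x_2/5, i.e. x_2 = (5/2)·x_1.
Budget: p_1·x_1 + p_2·(5/2)·x_1 = M, so (2·p_1 + 5·p_2)·x_1 = 2·M.
Demand: x_1*(p_1,p_2,M) = 2·M/(2·p_1 + 5·p_2), x_2* = 5·M/(2·p_1 + 5·p_2).
Here 2·12 + 5·10.25 = 75.25, giving x_2* = 10.6312.

x_2* = 10.6312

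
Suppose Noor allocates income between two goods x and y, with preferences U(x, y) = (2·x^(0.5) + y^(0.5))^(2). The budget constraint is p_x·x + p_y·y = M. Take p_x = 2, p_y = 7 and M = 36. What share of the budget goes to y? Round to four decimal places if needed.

MU_x ∝ 2·x^(-0.5), MU_y ∝ y^(-0.5), so MRS = 2·(y/x)^(0.5) = p_x/p_y.
Solve for the ratio: y/x = [(1/2)·p_x/p_y]^(2).
Substitute y = (y/x)·x into the budget: x* = M/(p_x + p_y·(y/x)).
Numerically y/x = 0.020408, so x* = 36/(2 + 7·0.020408) = 16.8 and y* = 0.020408·16.8 = 0.3429.
Expenditure on y: 7·0.3429 = 2.4; share = 0.0667.

share on y = 0.0667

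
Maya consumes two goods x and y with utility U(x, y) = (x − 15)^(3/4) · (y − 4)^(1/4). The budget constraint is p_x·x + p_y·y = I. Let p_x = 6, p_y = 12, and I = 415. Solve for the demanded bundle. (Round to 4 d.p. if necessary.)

Discretionary income = 415 − 15·6 − 4·12 = 277; x* = 15 + 0.75·277/6 = 49.625; y* = 4 + 0.25·277/12 = 9.7708.

x* = 49.625, y* = 9.7708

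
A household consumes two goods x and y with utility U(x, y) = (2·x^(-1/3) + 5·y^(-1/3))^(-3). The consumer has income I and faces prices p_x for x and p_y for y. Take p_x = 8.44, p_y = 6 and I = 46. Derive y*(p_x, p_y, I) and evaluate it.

From the CES first-order condition, (2/5)·(y/x)^(4/3) = p_x/p_y.
Solve for the ratio: y/x = [(5/2)·p_x/p_y]^(0.75).
With the ratio pinned down, the budget gives x* = I/(p_x + p_y·(y/x)) and y* = (y/x)·x*.
Numerically y/x = 2.56802, so x* = 46/(8.44 + 6·2.56802) = 1.9289 and y* = 2.56802·1.9289 = 4.9534.

y* = 4.9534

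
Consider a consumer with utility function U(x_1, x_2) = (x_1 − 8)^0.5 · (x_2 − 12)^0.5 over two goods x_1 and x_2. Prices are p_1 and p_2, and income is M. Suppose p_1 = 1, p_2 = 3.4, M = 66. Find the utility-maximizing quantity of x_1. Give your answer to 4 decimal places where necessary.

x_1* = 16.6

MRS = (x_2−12)/(x_1−8). Tangency with p_1/p_2 gives x_2−12 = (p_1/p_2)·(x_1−8).
After buying the subsistence bundle (8, 12), a share 0.5 of the remaining income goes to x_1: x_1* = 8 + 0.5·(M − 8p_1 − 12p_2)/p_1.
Discretionary income = 66 − 8·1 − 12·3.4 = 17.2; x_1* = 8 + 0.5·17.2/1 = 16.6.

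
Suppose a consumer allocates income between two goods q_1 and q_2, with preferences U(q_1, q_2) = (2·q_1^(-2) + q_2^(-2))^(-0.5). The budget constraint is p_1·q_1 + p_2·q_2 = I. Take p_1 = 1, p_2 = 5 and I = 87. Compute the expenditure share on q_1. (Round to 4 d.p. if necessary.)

MRS = MU_q_1/MU_q_2 = 2·(q_2/q_1)^(3). Set equal to p_1/p_2.
Solve for the ratio: q_2/q_1 = [(1/2)·p_1/p_2]^(1/3).
Substitute q_2 = (q_2/q_1)·q_1 into the budget: q_1* = I/(p_1 + p_2·(q_2/q_1)).
Numerically q_2/q_1 = 0.464159, so q_1* = 87/(1 + 5·0.464159) = 26.1986 and q_2* = 0.464159·26.1986 = 12.1603.
Expenditure on q_1: 1·26.1986 = 26.1986; share = 0.3011.

share on q_1 = 0.3011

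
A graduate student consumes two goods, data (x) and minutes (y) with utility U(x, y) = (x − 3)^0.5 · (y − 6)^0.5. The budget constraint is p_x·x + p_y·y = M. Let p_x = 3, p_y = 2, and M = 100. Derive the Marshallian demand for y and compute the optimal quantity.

y* = 25.75

MRS = (y−6)/(x−3). Tangency with p_x/p_y gives y−6 = (p_x/p_y)·(x−3).
After buying the subsistence bundle (3, 6), a share 0.5 of the remaining income goes to x: x* = 3 + 0.5·(M − 3p_x − 6p_y)/p_x.
Discretionary income = 100 − 3·3 − 6·2 = 79; y* = 6 + 0.5·79/2 = 25.75.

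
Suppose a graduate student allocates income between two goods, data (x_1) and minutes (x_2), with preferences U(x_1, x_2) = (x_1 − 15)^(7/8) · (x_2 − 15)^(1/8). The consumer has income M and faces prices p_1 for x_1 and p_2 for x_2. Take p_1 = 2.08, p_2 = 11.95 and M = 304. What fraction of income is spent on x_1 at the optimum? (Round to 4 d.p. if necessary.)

share on x_1 = 0.3719

MRS = 7·(x_2−15)/(x_1−15). Tangency with p_1/p_2 gives x_2−15 = (1/7)·(p_1/p_2)·(x_1−15).
Substituting into the budget: x_1* = 15 + 0.875·(M − 15·p_1 − 15·p_2)/p_1, and x_2* = 15 + 0.125·(…)/p_2.
Discretionary income = 304 − 15·2.08 − 15·11.95 = 93.55; x_1* = 15 + 0.875·93.55/2.08 = 54.354; x_2* = 15 + 0.125·93.55/11.95 = 15.9786.
Expenditure on x_1: 2.08·54.354 = 113.0563; share = 0.3719.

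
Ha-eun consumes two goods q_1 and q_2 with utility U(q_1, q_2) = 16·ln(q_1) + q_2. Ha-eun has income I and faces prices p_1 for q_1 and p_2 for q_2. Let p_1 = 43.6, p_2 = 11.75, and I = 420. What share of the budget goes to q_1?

MU_q_1 = 16/q_1, MU_q_2 = 1. Tangency: 16/q_1 = p_1/p_2.
So q_1*(p_1,p_2) = 16·p_2/p_1, independent of income; and q_2* = (I − 16·p_2)/p_2.
At the given prices: q_1* = 16·11.75/43.6 = 4.3119, and q_2* = 19.7447.
Expenditure on q_1: 43.6·4.3119 = 188; share = 0.4476.

share on q_1 = 0.4476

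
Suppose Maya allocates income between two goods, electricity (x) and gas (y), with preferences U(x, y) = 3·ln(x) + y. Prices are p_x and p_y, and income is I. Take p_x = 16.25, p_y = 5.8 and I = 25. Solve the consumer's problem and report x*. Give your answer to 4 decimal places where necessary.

x* = 1.0708

So x*(p_x,p_y) = 3·p_y/p_x, independent of income; and y* = (I − 3·p_y)/p_y.
At the given prices: x* = 3·5.8/16.25 = 1.0708.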